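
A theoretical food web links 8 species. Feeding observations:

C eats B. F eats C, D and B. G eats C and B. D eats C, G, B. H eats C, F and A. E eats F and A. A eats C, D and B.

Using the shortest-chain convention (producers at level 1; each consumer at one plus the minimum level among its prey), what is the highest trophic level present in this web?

Producers (level 1): B.
Following each consumer down to its lowest-level prey: B → F → E (levels 1 through 3).
All prey of E (F 2, A 2) are at level 2 or above, so E is at level 1 + 2 = 3.
Every consumer has at least one prey at level 2 or below, so none exceeds level 3.

3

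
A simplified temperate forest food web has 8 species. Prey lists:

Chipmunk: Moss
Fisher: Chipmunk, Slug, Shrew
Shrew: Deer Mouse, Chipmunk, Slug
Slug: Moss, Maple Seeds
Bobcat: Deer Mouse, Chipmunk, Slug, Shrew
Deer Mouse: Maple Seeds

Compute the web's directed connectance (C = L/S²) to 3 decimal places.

C = 0.219

The web has S = 8 species and L = 14 feeding links.
C = L / S² = 14 / 64 = 0.2188 ≈ 0.219.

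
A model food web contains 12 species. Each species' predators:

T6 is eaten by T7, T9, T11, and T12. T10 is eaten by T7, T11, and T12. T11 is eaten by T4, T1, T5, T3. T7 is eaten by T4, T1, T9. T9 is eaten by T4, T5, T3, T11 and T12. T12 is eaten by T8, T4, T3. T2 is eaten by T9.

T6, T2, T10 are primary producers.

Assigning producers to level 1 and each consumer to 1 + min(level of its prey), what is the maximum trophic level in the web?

3

Producers (level 1): T6, T2, T10.
Following each consumer down to its lowest-level prey: T6 → T7 → T1 (levels 1 through 3).
All prey of T1 (T7 2, T11 2) are at level 2 or above, so T1 is at level 1 + 2 = 3.
Every consumer has at least one prey at level 2 or below, so none exceeds level 3.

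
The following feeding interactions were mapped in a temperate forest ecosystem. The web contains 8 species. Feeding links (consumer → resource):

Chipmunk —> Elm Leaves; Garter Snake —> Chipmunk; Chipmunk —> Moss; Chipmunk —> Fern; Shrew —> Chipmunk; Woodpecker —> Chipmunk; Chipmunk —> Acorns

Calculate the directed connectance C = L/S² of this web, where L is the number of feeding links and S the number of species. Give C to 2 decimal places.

C = 0.11

The web has S = 8 species and L = 7 feeding links.
C = L / S² = 7 / 64 = 0.1094 ≈ 0.11.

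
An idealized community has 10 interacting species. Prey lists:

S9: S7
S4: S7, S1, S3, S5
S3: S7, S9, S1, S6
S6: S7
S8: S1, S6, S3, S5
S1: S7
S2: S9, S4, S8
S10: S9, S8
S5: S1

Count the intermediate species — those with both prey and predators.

7

Intermediate species (has both prey and predators): S9, S1, S6, S3, S5, S4, S8.
Count: 7.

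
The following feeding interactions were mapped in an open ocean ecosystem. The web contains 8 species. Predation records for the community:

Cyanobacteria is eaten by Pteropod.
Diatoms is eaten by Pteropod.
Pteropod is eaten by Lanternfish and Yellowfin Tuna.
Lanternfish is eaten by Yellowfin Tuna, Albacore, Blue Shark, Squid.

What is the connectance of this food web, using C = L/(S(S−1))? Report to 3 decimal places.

C = 0.143

The web has S = 8 species and L = 8 feeding links.
C = L / (S(S−1)) = 8 / 56 = 0.1429 ≈ 0.143.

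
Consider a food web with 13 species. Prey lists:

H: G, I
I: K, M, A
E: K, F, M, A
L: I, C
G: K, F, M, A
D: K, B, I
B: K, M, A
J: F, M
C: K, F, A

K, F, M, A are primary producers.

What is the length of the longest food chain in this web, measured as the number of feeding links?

One longest chain: K → I → L.
It has 3 species and 2 links.

2 links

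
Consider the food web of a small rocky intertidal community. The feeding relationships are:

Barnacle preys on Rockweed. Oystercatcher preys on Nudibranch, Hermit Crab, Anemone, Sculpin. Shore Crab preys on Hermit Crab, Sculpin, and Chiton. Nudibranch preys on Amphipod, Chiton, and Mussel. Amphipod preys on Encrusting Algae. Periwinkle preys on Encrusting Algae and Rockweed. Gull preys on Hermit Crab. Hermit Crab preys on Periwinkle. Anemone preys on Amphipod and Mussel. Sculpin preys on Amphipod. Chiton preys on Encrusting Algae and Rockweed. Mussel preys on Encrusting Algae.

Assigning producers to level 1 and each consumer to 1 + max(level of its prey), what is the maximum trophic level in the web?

Producers (level 1): Rockweed, Encrusting Algae.
Rockweed → Periwinkle → Hermit Crab → Gull gives Gull level 4.
No species has a prey at level 4, so no species reaches level 5.

4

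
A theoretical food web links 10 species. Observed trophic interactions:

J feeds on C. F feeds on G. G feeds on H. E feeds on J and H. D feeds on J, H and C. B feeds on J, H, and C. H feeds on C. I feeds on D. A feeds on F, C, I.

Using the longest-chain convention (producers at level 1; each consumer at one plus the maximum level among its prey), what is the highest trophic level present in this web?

Producers (level 1): C.
C → H → G → F → A gives A level 5.
No species has a prey at level 5, so no species reaches level 6.

5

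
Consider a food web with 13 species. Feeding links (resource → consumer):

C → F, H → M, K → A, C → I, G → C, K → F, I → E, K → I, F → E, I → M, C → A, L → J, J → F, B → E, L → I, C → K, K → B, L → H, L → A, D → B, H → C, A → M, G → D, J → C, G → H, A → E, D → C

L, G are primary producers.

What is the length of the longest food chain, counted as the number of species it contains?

6 species

One longest chain: L → H → C → K → A → M.
It has 6 species and 5 links.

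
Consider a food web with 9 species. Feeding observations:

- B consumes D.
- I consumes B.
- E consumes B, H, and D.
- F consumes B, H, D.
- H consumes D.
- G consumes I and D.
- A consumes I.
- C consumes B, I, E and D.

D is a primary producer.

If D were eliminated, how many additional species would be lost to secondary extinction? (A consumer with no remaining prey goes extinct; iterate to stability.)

8

Remove D.
Round 1: H (all prey gone), B (all prey gone) → extinct.
Round 2: F (all prey gone), I (all prey gone), E (all prey gone) → extinct.
Round 3: A (all prey gone), G (all prey gone), C (all prey gone) → extinct.
No further losses. Total secondary extinctions: 8.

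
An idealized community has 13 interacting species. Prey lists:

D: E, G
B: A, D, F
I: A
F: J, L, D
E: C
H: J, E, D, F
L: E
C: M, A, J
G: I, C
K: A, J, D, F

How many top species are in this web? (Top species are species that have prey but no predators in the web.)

Top species (has prey, but nothing eats it): B, K, H.
Count: 3.

3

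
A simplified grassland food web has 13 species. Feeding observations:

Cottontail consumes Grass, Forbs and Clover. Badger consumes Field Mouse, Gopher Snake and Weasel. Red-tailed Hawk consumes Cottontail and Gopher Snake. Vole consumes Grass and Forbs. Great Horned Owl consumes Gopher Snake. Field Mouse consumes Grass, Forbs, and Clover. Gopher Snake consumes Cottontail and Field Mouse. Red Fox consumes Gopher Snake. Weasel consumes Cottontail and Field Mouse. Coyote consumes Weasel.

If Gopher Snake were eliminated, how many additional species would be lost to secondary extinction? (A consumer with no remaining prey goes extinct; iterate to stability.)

Remove Gopher Snake.
Round 1: Great Horned Owl (all prey gone), Red Fox (all prey gone) → extinct.
No further losses. Total secondary extinctions: 2.

2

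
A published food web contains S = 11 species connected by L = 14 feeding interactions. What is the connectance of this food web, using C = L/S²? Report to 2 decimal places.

C = 0.12

The web has S = 11 species and L = 14 feeding links.
C = L / S² = 14 / 121 = 0.1157 ≈ 0.12.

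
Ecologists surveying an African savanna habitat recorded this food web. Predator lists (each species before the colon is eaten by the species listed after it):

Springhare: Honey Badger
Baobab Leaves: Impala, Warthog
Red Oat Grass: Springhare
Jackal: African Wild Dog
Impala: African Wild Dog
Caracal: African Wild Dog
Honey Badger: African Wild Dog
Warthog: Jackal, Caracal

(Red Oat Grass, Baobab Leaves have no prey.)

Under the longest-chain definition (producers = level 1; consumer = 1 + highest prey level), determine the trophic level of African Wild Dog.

Baobab Leaves is a producer → level 1.
Warthog eats Baobab Leaves → level 2.
Jackal eats Warthog → level 3.
African Wild Dog eats Jackal (level 3); other prey at levels: Impala 2, Honey Badger 3, Caracal 3 → level 4.

Trophic level 4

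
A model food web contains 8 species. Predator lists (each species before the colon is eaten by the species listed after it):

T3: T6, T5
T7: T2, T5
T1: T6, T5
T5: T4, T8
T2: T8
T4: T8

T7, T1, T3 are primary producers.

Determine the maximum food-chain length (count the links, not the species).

3 links

One longest chain: T7 → T5 → T4 → T8.
It has 4 species and 3 links.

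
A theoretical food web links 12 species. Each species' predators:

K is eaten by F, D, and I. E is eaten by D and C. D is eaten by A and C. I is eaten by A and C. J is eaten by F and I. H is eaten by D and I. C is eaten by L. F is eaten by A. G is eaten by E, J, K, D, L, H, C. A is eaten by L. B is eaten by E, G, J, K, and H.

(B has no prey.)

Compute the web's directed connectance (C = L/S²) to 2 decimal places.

The web has S = 12 species and L = 28 feeding links.
C = L / S² = 28 / 144 = 0.1944 ≈ 0.19.

C = 0.19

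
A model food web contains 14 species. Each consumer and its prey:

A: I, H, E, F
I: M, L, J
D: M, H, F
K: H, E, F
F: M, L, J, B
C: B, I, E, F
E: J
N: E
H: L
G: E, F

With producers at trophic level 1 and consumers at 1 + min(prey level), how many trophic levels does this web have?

Producers (level 1): M, L, J, B.
Following each consumer down to its lowest-level prey: L → H → K (levels 1 through 3).
All prey of K (H 2, E 2, F 2) are at level 2 or above, so K is at level 1 + 2 = 3.
Every consumer has at least one prey at level 2 or below, so none exceeds level 3.

3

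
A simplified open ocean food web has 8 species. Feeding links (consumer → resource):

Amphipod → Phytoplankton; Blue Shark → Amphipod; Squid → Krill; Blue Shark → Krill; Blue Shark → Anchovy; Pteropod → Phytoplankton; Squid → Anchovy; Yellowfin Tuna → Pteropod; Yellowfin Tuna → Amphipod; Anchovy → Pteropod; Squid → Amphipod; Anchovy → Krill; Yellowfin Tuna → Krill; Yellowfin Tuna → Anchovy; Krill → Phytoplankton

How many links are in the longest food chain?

3 links

One longest chain: Phytoplankton → Krill → Anchovy → Yellowfin Tuna.
It has 4 species and 3 links.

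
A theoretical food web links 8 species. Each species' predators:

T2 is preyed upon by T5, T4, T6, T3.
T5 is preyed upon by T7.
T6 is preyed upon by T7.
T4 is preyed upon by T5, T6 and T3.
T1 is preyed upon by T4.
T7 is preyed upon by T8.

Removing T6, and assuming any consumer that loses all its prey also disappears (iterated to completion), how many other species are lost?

Remove T6.
Every predator of it retains at least one other prey: T7 still has T5.
No consumer loses all prey, so no secondary extinctions occur.

0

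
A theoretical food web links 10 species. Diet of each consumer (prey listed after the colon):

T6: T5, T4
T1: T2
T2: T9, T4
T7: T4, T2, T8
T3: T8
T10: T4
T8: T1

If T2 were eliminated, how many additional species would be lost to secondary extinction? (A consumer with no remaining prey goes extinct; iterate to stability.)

3

Remove T2.
Round 1: T1 (all prey gone) → extinct.
Round 2: T8 (all prey gone) → extinct.
Round 3: T3 (all prey gone) → extinct.
No further losses. Total secondary extinctions: 3.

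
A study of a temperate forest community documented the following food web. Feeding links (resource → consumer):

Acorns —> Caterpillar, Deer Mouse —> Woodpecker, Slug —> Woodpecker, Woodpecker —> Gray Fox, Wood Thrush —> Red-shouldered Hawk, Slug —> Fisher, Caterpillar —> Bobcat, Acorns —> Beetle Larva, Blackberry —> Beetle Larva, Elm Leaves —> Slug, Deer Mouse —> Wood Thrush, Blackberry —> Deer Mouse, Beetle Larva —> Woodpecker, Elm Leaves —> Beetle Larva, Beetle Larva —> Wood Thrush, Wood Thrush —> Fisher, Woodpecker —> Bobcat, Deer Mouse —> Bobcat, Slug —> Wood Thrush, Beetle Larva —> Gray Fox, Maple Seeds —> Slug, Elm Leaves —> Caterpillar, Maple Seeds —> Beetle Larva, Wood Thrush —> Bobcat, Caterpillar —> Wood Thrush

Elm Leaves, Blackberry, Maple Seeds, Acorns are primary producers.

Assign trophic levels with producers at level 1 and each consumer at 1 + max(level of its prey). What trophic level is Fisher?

Elm Leaves is a producer → level 1.
Slug eats Elm Leaves (level 1); other prey at levels: Maple Seeds 1 → level 2.
Wood Thrush eats Slug (level 2); other prey at levels: Beetle Larva 2, Caterpillar 2, Deer Mouse 2 → level 3.
Fisher eats Wood Thrush (level 3); other prey at levels: Slug 2 → level 4.

Trophic level 4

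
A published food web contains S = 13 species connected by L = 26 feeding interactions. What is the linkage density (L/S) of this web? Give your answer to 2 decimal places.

There are L = 26 links among S = 13 species.
L/S = 26/13 = 2.0000 ≈ 2.00.

L/S = 2.00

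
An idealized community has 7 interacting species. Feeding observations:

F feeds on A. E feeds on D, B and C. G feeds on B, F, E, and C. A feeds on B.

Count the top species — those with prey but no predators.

Top species (has prey, but nothing eats it): G.
Count: 1.

1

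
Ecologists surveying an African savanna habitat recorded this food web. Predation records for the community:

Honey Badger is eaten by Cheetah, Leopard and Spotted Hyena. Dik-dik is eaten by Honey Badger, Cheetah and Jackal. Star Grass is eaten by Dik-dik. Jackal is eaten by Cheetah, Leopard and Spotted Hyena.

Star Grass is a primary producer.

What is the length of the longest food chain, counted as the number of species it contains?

One longest chain: Star Grass → Dik-dik → Honey Badger → Spotted Hyena.
It has 4 species and 3 links.

4 species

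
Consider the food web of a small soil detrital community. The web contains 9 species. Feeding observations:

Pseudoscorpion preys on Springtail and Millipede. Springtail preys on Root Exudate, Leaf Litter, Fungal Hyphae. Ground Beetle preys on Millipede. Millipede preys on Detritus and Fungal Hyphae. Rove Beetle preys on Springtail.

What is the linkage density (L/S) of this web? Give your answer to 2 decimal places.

L/S = 1.00

There are L = 9 links among S = 9 species.
L/S = 9/9 = 1.0000 ≈ 1.00.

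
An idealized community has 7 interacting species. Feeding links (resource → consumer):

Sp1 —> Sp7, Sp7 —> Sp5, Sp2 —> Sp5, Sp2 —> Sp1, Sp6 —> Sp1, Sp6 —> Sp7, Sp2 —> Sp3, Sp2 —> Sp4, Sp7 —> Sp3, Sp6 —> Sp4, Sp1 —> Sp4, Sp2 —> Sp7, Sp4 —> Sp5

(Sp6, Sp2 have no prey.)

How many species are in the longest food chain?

One longest chain: Sp6 → Sp1 → Sp4 → Sp5.
It has 4 species and 3 links.

4 species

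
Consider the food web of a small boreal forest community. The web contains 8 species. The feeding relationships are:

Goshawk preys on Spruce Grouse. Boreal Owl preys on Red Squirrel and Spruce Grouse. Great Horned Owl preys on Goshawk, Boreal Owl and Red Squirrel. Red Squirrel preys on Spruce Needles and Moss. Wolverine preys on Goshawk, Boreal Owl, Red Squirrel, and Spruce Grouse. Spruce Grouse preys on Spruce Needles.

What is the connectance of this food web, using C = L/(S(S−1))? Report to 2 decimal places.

The web has S = 8 species and L = 13 feeding links.
C = L / (S(S−1)) = 13 / 56 = 0.2321 ≈ 0.23.

C = 0.23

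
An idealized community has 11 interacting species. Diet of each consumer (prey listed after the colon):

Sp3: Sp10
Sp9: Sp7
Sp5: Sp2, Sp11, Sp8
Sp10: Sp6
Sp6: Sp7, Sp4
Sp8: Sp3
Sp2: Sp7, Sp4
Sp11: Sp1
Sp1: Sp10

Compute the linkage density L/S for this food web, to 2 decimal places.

There are L = 13 links among S = 11 species.
L/S = 13/11 = 1.1818 ≈ 1.18.

L/S = 1.18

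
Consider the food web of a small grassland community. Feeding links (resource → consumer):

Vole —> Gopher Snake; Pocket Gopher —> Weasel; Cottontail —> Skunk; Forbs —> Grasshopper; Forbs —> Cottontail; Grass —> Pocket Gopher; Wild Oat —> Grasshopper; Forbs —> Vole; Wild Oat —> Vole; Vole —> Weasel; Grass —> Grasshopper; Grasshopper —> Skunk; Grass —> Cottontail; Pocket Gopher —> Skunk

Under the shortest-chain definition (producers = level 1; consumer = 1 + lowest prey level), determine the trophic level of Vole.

Wild Oat is a producer → level 1.
Vole eats Wild Oat → level 2.

Trophic level 2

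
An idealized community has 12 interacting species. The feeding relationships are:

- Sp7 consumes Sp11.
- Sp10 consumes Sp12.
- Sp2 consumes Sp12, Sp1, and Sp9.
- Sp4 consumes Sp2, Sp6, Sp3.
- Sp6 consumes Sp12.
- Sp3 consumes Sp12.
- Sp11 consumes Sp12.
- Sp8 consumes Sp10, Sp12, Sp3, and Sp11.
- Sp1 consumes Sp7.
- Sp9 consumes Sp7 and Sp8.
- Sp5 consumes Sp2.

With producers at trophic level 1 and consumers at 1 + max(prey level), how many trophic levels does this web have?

Producers (level 1): Sp12.
Sp12 → Sp11 → Sp7 → Sp1 → Sp2 → Sp4 gives Sp4 level 6.
No species has a prey at level 6, so no species reaches level 7.

6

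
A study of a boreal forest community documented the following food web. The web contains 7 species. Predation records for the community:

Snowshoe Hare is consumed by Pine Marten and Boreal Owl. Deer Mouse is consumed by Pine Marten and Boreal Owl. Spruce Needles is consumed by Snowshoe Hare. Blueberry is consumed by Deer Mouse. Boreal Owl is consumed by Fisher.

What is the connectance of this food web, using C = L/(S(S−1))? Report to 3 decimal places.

The web has S = 7 species and L = 7 feeding links.
C = L / (S(S−1)) = 7 / 42 = 0.1667 ≈ 0.167.

C = 0.167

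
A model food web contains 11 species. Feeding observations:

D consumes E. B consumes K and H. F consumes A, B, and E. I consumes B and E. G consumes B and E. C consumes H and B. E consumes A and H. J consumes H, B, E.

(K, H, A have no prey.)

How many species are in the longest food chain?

3 species

One longest chain: K → B → G.
It has 3 species and 2 links.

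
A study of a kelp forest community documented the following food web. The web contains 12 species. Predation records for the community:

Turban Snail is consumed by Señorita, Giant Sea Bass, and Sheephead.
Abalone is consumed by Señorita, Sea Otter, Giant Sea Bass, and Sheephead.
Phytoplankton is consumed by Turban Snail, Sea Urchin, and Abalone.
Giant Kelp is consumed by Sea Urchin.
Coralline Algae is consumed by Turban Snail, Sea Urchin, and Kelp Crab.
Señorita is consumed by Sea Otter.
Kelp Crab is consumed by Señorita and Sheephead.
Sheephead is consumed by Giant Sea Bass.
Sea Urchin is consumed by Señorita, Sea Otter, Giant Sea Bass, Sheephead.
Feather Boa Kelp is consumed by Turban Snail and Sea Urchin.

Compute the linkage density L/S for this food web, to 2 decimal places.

There are L = 24 links among S = 12 species.
L/S = 24/12 = 2.0000 ≈ 2.00.

L/S = 2.00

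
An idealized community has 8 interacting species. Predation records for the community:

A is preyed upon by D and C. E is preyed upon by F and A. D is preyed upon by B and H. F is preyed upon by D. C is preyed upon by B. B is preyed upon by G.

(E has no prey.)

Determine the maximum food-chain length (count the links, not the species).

4 links

One longest chain: E → F → D → B → G.
It has 5 species and 4 links.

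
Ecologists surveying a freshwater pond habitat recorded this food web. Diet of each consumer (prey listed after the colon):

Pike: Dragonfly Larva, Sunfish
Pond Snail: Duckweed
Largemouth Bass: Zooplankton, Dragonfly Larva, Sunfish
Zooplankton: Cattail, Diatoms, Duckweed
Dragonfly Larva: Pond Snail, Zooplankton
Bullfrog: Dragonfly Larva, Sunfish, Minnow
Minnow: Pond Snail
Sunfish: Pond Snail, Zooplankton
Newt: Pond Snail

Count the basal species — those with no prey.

Basal species (no prey listed): Cattail, Diatoms, Duckweed.
Count: 3.

3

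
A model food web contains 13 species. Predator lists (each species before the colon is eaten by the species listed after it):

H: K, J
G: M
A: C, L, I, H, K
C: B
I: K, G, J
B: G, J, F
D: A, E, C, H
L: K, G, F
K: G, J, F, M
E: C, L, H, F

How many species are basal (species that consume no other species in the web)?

Basal species (no prey listed): D.
Count: 1.

1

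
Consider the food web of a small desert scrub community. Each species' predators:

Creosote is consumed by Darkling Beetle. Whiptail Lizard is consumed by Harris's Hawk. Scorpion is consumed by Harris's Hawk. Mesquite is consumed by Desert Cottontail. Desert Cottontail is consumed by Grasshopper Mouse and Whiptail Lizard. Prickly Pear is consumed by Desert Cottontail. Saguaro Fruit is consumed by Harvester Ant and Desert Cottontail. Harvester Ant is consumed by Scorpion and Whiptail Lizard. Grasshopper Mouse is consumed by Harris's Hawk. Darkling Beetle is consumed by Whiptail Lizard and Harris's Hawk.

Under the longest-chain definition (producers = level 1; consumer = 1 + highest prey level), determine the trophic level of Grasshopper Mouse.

Trophic level 3

Mesquite is a producer → level 1.
Desert Cottontail eats Mesquite (level 1); other prey at levels: Prickly Pear 1, Saguaro Fruit 1 → level 2.
Grasshopper Mouse eats Desert Cottontail → level 3.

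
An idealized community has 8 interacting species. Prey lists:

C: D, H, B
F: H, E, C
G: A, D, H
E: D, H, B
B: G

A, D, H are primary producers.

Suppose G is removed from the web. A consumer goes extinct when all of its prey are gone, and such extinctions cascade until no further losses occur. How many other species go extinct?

1

Remove G.
Round 1: B (all prey gone) → extinct.
No further losses. Total secondary extinctions: 1.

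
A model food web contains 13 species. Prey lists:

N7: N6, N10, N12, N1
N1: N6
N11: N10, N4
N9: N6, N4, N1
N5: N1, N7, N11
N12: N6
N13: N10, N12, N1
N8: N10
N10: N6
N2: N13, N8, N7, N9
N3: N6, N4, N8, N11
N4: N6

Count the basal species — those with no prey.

1

Basal species (no prey listed): N6.
Count: 1.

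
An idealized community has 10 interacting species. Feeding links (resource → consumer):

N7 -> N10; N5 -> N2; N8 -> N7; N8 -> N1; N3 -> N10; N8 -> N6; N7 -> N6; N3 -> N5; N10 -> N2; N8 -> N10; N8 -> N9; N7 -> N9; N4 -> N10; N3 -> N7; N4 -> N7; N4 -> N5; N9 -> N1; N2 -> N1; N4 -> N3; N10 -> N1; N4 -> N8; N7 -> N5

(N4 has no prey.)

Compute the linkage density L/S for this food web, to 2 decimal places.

There are L = 22 links among S = 10 species.
L/S = 22/10 = 2.2000 ≈ 2.20.

L/S = 2.20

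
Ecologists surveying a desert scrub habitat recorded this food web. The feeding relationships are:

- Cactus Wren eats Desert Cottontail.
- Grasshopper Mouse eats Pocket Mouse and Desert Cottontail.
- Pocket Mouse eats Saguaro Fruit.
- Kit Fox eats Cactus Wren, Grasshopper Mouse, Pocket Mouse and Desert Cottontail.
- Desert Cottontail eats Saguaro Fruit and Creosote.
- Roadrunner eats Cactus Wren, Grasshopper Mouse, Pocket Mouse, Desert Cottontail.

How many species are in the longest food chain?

4 species

One longest chain: Saguaro Fruit → Pocket Mouse → Grasshopper Mouse → Kit Fox.
It has 4 species and 3 links.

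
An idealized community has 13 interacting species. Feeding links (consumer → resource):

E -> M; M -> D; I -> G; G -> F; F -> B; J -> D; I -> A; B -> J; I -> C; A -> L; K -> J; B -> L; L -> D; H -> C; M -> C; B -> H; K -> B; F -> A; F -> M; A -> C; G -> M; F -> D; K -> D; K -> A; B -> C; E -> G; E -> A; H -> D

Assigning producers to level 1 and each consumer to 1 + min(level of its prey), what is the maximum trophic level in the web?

3

Producers (level 1): C, D.
Following each consumer down to its lowest-level prey: D → F → G (levels 1 through 3).
All prey of G (F 2, M 2) are at level 2 or above, so G is at level 1 + 2 = 3.
Every consumer has at least one prey at level 2 or below, so none exceeds level 3.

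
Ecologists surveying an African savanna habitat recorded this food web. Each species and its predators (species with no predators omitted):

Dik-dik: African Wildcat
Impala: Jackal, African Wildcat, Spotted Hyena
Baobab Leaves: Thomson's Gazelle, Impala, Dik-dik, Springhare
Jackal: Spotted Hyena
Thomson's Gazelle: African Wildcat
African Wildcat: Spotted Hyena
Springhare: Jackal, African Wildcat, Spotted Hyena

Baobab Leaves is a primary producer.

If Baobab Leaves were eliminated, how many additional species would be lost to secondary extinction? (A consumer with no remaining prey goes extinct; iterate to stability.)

Remove Baobab Leaves.
Round 1: Thomson's Gazelle (all prey gone), Impala (all prey gone), Dik-dik (all prey gone), Springhare (all prey gone) → extinct.
Round 2: Jackal (all prey gone), African Wildcat (all prey gone) → extinct.
Round 3: Spotted Hyena (all prey gone) → extinct.
No further losses. Total secondary extinctions: 7.

7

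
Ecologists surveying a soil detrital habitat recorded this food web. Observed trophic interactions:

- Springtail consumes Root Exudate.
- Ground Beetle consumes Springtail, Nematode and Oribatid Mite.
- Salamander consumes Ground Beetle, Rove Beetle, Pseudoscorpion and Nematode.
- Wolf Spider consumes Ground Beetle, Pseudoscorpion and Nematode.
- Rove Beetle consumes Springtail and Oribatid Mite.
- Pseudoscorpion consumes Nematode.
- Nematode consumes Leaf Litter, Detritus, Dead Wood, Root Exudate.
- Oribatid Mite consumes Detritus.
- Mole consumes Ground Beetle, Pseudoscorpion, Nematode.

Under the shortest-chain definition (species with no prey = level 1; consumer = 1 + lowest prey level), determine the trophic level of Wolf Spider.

Leaf Litter has no prey (basal) → level 1.
Nematode eats Leaf Litter → level 2.
Wolf Spider eats Nematode → level 3.
No prey of Wolf Spider is below level 2, so 3 is the minimum.

Trophic level 3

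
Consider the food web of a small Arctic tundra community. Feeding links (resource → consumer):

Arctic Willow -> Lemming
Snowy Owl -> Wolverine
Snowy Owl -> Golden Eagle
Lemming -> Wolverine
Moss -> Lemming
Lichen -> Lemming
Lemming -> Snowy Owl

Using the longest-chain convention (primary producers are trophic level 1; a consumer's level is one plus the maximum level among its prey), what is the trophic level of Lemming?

Trophic level 2

Moss is a producer → level 1.
Lemming eats Moss (level 1); other prey at levels: Arctic Willow 1, Lichen 1 → level 2.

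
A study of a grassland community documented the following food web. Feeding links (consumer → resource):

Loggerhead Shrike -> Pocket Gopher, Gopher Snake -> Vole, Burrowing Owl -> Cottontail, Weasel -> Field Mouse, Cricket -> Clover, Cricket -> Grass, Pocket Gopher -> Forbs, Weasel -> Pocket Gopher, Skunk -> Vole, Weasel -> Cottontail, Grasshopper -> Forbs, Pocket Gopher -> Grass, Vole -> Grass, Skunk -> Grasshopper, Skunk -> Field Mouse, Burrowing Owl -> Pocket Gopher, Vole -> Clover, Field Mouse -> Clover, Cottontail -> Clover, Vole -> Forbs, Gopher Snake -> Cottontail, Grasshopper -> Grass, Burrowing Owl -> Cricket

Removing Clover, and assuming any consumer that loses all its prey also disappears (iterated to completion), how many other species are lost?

2

Remove Clover.
Round 1: Cottontail (all prey gone), Field Mouse (all prey gone) → extinct.
No further losses. Total secondary extinctions: 2.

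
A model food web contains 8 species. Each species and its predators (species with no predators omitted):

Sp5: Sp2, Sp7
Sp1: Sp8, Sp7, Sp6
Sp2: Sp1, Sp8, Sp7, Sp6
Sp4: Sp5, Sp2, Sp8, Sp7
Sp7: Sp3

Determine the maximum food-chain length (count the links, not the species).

One longest chain: Sp4 → Sp5 → Sp2 → Sp1 → Sp7 → Sp3.
It has 6 species and 5 links.

5 links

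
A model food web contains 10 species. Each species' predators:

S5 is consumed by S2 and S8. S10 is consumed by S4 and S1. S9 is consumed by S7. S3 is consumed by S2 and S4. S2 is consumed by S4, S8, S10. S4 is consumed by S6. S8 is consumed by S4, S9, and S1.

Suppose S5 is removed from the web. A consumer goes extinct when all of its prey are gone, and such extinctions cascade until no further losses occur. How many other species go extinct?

0

Remove S5.
Every predator of it retains at least one other prey: S2 still has S3; S8 still has S2.
No consumer loses all prey, so no secondary extinctions occur.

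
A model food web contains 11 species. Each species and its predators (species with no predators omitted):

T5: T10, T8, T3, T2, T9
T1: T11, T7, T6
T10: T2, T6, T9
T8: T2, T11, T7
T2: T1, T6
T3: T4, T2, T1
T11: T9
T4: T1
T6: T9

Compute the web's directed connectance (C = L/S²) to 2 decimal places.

The web has S = 11 species and L = 22 feeding links.
C = L / S² = 22 / 121 = 0.1818 ≈ 0.18.

C = 0.18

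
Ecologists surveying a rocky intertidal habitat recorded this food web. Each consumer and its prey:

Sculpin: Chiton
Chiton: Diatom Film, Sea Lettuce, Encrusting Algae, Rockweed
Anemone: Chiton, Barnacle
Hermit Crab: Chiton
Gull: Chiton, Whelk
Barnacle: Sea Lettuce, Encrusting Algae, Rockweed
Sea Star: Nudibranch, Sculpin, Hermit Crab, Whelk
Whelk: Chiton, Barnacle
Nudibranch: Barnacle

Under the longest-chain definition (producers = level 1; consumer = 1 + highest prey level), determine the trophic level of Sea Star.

Diatom Film is a producer → level 1.
Chiton eats Diatom Film (level 1); other prey at levels: Sea Lettuce 1, Encrusting Algae 1, Rockweed 1 → level 2.
Sculpin eats Chiton → level 3.
Sea Star eats Sculpin (level 3); other prey at levels: Nudibranch 3, Hermit Crab 3, Whelk 3 → level 4.

Trophic level 4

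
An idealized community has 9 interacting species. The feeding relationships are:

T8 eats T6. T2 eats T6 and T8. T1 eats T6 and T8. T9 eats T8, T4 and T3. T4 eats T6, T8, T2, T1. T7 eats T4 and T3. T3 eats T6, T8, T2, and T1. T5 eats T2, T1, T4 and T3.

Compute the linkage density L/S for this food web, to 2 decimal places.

L/S = 2.44

There are L = 22 links among S = 9 species.
L/S = 22/9 = 2.4444 ≈ 2.44.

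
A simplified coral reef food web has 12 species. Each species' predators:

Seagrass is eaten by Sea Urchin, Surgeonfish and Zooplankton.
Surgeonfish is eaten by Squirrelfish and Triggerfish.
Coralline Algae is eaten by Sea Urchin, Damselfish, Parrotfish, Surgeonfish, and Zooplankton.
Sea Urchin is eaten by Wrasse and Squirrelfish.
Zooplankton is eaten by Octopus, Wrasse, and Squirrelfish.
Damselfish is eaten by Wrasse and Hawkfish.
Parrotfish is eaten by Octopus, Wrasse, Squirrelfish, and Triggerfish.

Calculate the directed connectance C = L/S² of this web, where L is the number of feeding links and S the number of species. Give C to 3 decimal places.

C = 0.146

The web has S = 12 species and L = 21 feeding links.
C = L / S² = 21 / 144 = 0.1458 ≈ 0.146.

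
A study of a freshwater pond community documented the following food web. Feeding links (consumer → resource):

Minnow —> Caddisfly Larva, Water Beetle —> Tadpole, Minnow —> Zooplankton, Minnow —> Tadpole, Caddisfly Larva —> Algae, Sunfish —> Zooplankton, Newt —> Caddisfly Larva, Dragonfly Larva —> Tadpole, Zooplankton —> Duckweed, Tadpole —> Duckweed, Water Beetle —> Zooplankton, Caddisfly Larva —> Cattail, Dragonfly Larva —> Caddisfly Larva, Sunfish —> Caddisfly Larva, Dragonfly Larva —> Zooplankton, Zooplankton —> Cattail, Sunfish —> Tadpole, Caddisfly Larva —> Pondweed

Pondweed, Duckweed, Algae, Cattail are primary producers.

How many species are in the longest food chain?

One longest chain: Duckweed → Zooplankton → Sunfish.
It has 3 species and 2 links.

3 species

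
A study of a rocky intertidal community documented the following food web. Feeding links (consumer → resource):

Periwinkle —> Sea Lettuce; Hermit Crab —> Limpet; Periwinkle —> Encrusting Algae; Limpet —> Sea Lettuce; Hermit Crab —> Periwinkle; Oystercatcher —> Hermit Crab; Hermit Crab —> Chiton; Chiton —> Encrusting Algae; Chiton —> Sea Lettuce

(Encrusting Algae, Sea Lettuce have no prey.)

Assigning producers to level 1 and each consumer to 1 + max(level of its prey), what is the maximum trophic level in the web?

Producers (level 1): Encrusting Algae, Sea Lettuce.
Encrusting Algae → Periwinkle → Hermit Crab → Oystercatcher gives Oystercatcher level 4.
No species has a prey at level 4, so no species reaches level 5.

4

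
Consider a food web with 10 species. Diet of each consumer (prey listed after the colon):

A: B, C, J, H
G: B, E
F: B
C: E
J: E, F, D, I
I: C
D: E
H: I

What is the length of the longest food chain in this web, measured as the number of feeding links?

4 links

One longest chain: E → C → I → H → A.
It has 5 species and 4 links.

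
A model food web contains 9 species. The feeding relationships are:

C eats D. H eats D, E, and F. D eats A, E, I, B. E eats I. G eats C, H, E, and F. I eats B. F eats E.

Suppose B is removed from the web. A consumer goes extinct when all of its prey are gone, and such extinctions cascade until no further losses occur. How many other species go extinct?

3

Remove B.
Round 1: I (all prey gone) → extinct.
Round 2: E (all prey gone) → extinct.
Round 3: F (all prey gone) → extinct.
No further losses. Total secondary extinctions: 3.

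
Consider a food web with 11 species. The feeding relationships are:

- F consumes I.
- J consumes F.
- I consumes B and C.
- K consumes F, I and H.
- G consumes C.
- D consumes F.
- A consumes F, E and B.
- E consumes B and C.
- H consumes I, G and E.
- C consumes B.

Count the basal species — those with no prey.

Basal species (no prey listed): B.
Count: 1.

1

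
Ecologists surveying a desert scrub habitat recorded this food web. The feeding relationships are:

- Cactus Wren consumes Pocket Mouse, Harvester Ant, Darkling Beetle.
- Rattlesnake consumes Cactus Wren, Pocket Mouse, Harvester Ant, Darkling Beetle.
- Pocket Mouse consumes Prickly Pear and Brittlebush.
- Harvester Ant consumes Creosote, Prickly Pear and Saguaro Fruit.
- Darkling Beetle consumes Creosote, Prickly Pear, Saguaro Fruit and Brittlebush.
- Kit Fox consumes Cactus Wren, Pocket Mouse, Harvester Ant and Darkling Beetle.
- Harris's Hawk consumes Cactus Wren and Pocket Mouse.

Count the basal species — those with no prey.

4

Basal species (no prey listed): Prickly Pear, Saguaro Fruit, Brittlebush, Creosote.
Count: 4.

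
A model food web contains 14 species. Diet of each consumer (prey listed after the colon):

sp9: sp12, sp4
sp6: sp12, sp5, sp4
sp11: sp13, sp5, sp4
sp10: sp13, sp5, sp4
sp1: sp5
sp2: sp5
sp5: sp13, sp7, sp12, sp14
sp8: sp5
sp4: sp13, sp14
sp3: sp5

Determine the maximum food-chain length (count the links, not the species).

2 links

One longest chain: sp13 → sp4 → sp9.
It has 3 species and 2 links.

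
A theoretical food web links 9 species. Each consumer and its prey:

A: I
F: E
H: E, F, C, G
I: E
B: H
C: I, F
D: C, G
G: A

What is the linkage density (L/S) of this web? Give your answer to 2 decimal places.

There are L = 13 links among S = 9 species.
L/S = 13/9 = 1.4444 ≈ 1.44.

L/S = 1.44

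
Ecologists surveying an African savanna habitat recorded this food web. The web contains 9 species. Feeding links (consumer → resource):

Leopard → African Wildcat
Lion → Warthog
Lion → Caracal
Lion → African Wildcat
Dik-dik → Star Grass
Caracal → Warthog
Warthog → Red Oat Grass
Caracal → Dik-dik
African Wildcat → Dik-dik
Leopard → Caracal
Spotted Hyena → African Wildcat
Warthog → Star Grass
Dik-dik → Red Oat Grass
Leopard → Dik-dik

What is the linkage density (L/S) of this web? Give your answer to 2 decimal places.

There are L = 14 links among S = 9 species.
L/S = 14/9 = 1.5556 ≈ 1.56.

L/S = 1.56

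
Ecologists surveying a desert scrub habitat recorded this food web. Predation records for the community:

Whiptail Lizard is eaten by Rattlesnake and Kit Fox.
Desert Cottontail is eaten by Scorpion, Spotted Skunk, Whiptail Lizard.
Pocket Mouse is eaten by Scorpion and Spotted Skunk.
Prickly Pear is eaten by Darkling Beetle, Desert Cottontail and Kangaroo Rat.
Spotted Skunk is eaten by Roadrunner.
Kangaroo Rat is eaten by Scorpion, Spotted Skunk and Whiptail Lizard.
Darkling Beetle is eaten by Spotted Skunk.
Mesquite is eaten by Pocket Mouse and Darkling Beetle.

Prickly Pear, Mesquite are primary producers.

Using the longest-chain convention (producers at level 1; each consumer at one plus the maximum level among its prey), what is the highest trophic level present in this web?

Producers (level 1): Prickly Pear, Mesquite.
Prickly Pear → Kangaroo Rat → Spotted Skunk → Roadrunner gives Roadrunner level 4.
No species has a prey at level 4, so no species reaches level 5.

4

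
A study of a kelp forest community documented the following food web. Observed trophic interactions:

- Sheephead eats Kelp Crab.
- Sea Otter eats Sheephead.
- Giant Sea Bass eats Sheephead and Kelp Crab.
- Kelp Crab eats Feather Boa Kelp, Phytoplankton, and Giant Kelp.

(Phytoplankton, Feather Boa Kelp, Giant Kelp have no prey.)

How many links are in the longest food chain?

3 links

One longest chain: Phytoplankton → Kelp Crab → Sheephead → Sea Otter.
It has 4 species and 3 links.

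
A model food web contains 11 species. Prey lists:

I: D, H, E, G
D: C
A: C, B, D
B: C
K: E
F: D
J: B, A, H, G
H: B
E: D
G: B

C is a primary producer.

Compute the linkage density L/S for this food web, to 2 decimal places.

L/S = 1.64

There are L = 18 links among S = 11 species.
L/S = 18/11 = 1.6364 ≈ 1.64.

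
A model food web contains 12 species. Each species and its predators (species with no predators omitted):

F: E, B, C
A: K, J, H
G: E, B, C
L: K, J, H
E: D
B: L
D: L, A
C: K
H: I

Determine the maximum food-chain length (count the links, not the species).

5 links

One longest chain: F → E → D → L → H → I.
It has 6 species and 5 links.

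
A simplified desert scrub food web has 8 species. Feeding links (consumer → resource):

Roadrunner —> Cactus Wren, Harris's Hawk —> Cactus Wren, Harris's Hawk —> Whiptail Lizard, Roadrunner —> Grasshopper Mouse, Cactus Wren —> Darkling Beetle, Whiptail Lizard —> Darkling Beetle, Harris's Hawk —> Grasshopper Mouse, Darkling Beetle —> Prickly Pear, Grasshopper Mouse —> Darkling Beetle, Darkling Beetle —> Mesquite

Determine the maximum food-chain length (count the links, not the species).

3 links

One longest chain: Prickly Pear → Darkling Beetle → Cactus Wren → Roadrunner.
It has 4 species and 3 links.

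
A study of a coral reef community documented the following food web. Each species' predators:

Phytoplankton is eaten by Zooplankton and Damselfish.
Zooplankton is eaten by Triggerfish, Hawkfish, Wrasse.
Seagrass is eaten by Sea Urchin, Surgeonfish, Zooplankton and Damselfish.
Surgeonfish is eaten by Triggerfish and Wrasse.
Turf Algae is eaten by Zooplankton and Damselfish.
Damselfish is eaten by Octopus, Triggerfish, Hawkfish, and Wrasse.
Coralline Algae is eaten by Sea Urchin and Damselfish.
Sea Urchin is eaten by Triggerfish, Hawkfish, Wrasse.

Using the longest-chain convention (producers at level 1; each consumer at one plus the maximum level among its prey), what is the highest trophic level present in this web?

3

Producers (level 1): Phytoplankton, Turf Algae, Seagrass, Coralline Algae.
Phytoplankton → Zooplankton → Triggerfish gives Triggerfish level 3.
No species has a prey at level 3, so no species reaches level 4.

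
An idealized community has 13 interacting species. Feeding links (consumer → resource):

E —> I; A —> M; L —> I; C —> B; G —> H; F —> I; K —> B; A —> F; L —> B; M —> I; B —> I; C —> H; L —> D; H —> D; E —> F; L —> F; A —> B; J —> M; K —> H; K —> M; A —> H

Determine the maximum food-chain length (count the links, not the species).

One longest chain: D → H → C.
It has 3 species and 2 links.

2 links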